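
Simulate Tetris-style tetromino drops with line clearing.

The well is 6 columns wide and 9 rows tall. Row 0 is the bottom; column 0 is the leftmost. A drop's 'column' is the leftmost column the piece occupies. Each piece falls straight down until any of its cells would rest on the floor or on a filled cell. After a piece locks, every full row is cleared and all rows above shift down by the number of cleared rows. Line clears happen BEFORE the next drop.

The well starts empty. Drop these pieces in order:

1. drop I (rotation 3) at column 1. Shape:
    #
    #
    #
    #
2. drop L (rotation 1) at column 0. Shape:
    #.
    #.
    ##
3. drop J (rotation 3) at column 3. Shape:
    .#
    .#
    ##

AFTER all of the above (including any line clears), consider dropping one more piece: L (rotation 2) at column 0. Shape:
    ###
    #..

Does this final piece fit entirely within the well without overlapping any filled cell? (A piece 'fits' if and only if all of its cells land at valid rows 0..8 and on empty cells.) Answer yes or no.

Drop 1: I rot3 at col 1 lands with bottom-row=0; cleared 0 line(s) (total 0); column heights now [0 4 0 0 0 0], max=4
Drop 2: L rot1 at col 0 lands with bottom-row=4; cleared 0 line(s) (total 0); column heights now [7 5 0 0 0 0], max=7
Drop 3: J rot3 at col 3 lands with bottom-row=0; cleared 0 line(s) (total 0); column heights now [7 5 0 1 3 0], max=7
Test piece L rot2 at col 0 (width 3): heights before test = [7 5 0 1 3 0]; fits = True

Answer: yes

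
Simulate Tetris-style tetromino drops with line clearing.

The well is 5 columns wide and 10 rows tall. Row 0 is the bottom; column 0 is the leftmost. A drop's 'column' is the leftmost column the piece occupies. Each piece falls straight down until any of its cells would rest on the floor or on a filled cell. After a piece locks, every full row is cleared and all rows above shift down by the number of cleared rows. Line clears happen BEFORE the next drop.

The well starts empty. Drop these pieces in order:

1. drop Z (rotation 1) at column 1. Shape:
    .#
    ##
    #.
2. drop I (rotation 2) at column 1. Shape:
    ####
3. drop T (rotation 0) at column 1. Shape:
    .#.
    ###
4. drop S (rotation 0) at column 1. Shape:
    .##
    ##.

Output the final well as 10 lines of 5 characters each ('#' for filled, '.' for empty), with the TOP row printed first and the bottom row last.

Drop 1: Z rot1 at col 1 lands with bottom-row=0; cleared 0 line(s) (total 0); column heights now [0 2 3 0 0], max=3
Drop 2: I rot2 at col 1 lands with bottom-row=3; cleared 0 line(s) (total 0); column heights now [0 4 4 4 4], max=4
Drop 3: T rot0 at col 1 lands with bottom-row=4; cleared 0 line(s) (total 0); column heights now [0 5 6 5 4], max=6
Drop 4: S rot0 at col 1 lands with bottom-row=6; cleared 0 line(s) (total 0); column heights now [0 7 8 8 4], max=8

Answer: .....
.....
..##.
.##..
..#..
.###.
.####
..#..
.##..
.#...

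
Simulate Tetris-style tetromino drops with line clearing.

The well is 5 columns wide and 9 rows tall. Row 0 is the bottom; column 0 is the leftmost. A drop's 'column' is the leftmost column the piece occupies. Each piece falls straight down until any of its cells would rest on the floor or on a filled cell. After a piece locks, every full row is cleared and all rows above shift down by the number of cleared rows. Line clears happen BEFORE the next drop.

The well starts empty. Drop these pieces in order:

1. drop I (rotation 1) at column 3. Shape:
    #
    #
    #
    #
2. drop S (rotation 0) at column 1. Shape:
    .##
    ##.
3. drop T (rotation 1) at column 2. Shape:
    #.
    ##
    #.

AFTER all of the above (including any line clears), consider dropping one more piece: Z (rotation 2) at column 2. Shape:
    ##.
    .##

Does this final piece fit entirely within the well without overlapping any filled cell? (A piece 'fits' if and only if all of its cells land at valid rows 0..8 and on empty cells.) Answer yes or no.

Drop 1: I rot1 at col 3 lands with bottom-row=0; cleared 0 line(s) (total 0); column heights now [0 0 0 4 0], max=4
Drop 2: S rot0 at col 1 lands with bottom-row=3; cleared 0 line(s) (total 0); column heights now [0 4 5 5 0], max=5
Drop 3: T rot1 at col 2 lands with bottom-row=5; cleared 0 line(s) (total 0); column heights now [0 4 8 7 0], max=8
Test piece Z rot2 at col 2 (width 3): heights before test = [0 4 8 7 0]; fits = True

Answer: yes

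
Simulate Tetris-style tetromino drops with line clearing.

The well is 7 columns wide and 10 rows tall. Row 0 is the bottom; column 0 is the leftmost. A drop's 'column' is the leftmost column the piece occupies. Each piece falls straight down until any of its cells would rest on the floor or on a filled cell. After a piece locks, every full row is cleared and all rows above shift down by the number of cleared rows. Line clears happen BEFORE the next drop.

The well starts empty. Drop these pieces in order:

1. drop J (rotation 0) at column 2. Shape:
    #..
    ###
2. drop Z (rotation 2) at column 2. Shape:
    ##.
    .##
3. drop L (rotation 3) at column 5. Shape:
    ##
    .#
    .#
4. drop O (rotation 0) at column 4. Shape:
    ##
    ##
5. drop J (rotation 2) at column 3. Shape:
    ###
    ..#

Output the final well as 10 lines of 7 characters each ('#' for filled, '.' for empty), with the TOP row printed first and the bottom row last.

Answer: .......
.......
.......
...###.
.....#.
....##.
....##.
..##.##
..###.#
..###.#

Derivation:
Drop 1: J rot0 at col 2 lands with bottom-row=0; cleared 0 line(s) (total 0); column heights now [0 0 2 1 1 0 0], max=2
Drop 2: Z rot2 at col 2 lands with bottom-row=1; cleared 0 line(s) (total 0); column heights now [0 0 3 3 2 0 0], max=3
Drop 3: L rot3 at col 5 lands with bottom-row=0; cleared 0 line(s) (total 0); column heights now [0 0 3 3 2 3 3], max=3
Drop 4: O rot0 at col 4 lands with bottom-row=3; cleared 0 line(s) (total 0); column heights now [0 0 3 3 5 5 3], max=5
Drop 5: J rot2 at col 3 lands with bottom-row=5; cleared 0 line(s) (total 0); column heights now [0 0 3 7 7 7 3], max=7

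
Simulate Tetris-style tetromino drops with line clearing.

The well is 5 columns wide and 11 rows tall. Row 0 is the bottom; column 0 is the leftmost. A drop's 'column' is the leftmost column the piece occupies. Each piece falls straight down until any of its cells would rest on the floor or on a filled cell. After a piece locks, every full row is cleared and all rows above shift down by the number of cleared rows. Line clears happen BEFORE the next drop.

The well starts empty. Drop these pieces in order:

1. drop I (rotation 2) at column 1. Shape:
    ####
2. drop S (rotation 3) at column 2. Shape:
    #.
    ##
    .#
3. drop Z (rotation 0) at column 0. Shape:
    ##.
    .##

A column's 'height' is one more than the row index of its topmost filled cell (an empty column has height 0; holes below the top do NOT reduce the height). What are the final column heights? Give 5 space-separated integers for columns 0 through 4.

Answer: 6 6 5 3 1

Derivation:
Drop 1: I rot2 at col 1 lands with bottom-row=0; cleared 0 line(s) (total 0); column heights now [0 1 1 1 1], max=1
Drop 2: S rot3 at col 2 lands with bottom-row=1; cleared 0 line(s) (total 0); column heights now [0 1 4 3 1], max=4
Drop 3: Z rot0 at col 0 lands with bottom-row=4; cleared 0 line(s) (total 0); column heights now [6 6 5 3 1], max=6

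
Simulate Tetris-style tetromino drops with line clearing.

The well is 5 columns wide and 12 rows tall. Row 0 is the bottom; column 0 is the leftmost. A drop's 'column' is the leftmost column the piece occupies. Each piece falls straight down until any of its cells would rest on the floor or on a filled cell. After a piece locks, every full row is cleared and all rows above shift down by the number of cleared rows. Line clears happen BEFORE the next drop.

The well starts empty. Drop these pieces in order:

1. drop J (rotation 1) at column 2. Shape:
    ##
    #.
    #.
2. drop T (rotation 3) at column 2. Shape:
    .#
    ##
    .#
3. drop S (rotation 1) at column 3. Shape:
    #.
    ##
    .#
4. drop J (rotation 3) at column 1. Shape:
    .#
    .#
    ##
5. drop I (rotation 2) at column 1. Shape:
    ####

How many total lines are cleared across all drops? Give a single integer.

Answer: 0

Derivation:
Drop 1: J rot1 at col 2 lands with bottom-row=0; cleared 0 line(s) (total 0); column heights now [0 0 3 3 0], max=3
Drop 2: T rot3 at col 2 lands with bottom-row=3; cleared 0 line(s) (total 0); column heights now [0 0 5 6 0], max=6
Drop 3: S rot1 at col 3 lands with bottom-row=5; cleared 0 line(s) (total 0); column heights now [0 0 5 8 7], max=8
Drop 4: J rot3 at col 1 lands with bottom-row=5; cleared 0 line(s) (total 0); column heights now [0 6 8 8 7], max=8
Drop 5: I rot2 at col 1 lands with bottom-row=8; cleared 0 line(s) (total 0); column heights now [0 9 9 9 9], max=9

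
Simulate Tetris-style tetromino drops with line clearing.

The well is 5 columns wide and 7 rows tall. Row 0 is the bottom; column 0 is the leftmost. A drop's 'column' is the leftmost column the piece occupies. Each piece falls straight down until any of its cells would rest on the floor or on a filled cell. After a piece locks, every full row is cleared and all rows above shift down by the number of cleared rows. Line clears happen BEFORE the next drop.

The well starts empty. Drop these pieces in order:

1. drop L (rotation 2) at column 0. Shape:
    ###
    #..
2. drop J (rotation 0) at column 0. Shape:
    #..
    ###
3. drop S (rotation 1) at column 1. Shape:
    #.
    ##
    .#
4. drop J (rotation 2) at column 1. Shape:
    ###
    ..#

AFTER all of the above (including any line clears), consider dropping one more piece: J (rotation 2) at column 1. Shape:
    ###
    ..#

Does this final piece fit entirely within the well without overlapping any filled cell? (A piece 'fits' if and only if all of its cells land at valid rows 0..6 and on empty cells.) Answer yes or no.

Drop 1: L rot2 at col 0 lands with bottom-row=0; cleared 0 line(s) (total 0); column heights now [2 2 2 0 0], max=2
Drop 2: J rot0 at col 0 lands with bottom-row=2; cleared 0 line(s) (total 0); column heights now [4 3 3 0 0], max=4
Drop 3: S rot1 at col 1 lands with bottom-row=3; cleared 0 line(s) (total 0); column heights now [4 6 5 0 0], max=6
Drop 4: J rot2 at col 1 lands with bottom-row=5; cleared 0 line(s) (total 0); column heights now [4 7 7 7 0], max=7
Test piece J rot2 at col 1 (width 3): heights before test = [4 7 7 7 0]; fits = False

Answer: no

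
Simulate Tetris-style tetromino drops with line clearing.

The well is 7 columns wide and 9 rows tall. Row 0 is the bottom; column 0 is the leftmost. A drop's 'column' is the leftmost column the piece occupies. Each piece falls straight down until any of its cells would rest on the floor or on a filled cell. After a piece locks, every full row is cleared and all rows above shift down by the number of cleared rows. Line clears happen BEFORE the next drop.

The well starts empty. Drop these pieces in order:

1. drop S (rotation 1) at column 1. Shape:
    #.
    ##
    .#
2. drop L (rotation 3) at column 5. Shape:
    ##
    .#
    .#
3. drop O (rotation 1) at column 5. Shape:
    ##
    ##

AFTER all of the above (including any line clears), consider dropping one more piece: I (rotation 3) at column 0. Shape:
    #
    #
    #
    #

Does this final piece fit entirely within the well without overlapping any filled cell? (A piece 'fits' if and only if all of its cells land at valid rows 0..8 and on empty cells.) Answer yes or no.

Answer: yes

Derivation:
Drop 1: S rot1 at col 1 lands with bottom-row=0; cleared 0 line(s) (total 0); column heights now [0 3 2 0 0 0 0], max=3
Drop 2: L rot3 at col 5 lands with bottom-row=0; cleared 0 line(s) (total 0); column heights now [0 3 2 0 0 3 3], max=3
Drop 3: O rot1 at col 5 lands with bottom-row=3; cleared 0 line(s) (total 0); column heights now [0 3 2 0 0 5 5], max=5
Test piece I rot3 at col 0 (width 1): heights before test = [0 3 2 0 0 5 5]; fits = True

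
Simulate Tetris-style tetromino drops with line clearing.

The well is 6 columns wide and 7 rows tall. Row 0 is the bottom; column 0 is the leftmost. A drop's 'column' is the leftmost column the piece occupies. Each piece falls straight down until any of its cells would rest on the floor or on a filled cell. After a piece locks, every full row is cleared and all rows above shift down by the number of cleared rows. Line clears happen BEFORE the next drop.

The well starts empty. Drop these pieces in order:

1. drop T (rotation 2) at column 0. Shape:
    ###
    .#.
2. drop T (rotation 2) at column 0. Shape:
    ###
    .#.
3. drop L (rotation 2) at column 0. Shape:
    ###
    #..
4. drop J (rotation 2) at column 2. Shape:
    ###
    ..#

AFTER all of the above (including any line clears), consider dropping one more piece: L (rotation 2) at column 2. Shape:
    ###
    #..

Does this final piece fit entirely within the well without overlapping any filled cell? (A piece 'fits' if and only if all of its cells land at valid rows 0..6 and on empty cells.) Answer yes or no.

Answer: no

Derivation:
Drop 1: T rot2 at col 0 lands with bottom-row=0; cleared 0 line(s) (total 0); column heights now [2 2 2 0 0 0], max=2
Drop 2: T rot2 at col 0 lands with bottom-row=2; cleared 0 line(s) (total 0); column heights now [4 4 4 0 0 0], max=4
Drop 3: L rot2 at col 0 lands with bottom-row=4; cleared 0 line(s) (total 0); column heights now [6 6 6 0 0 0], max=6
Drop 4: J rot2 at col 2 lands with bottom-row=5; cleared 0 line(s) (total 0); column heights now [6 6 7 7 7 0], max=7
Test piece L rot2 at col 2 (width 3): heights before test = [6 6 7 7 7 0]; fits = False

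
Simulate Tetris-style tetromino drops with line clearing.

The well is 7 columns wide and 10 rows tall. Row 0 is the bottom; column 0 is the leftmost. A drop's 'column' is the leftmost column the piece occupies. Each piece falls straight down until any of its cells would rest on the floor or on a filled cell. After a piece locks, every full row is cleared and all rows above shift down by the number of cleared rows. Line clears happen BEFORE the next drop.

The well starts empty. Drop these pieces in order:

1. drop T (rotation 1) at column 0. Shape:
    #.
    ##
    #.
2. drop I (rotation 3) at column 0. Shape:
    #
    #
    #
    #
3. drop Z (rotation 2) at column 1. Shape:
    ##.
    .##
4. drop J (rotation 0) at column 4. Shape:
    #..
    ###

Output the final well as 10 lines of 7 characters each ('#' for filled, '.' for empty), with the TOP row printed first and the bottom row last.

Drop 1: T rot1 at col 0 lands with bottom-row=0; cleared 0 line(s) (total 0); column heights now [3 2 0 0 0 0 0], max=3
Drop 2: I rot3 at col 0 lands with bottom-row=3; cleared 0 line(s) (total 0); column heights now [7 2 0 0 0 0 0], max=7
Drop 3: Z rot2 at col 1 lands with bottom-row=1; cleared 0 line(s) (total 0); column heights now [7 3 3 2 0 0 0], max=7
Drop 4: J rot0 at col 4 lands with bottom-row=0; cleared 0 line(s) (total 0); column heights now [7 3 3 2 2 1 1], max=7

Answer: .......
.......
.......
#......
#......
#......
#......
###....
#####..
#...###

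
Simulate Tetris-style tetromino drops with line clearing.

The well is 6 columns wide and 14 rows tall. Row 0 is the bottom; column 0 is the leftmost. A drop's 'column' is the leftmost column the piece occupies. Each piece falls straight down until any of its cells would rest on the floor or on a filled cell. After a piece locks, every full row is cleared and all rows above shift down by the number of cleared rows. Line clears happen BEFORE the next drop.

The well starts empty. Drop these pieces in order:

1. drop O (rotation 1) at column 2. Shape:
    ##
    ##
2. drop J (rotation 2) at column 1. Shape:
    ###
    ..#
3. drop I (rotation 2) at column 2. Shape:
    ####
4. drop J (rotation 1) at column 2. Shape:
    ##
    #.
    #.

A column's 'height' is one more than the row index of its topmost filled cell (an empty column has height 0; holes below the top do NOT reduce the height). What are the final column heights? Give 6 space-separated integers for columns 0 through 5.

Drop 1: O rot1 at col 2 lands with bottom-row=0; cleared 0 line(s) (total 0); column heights now [0 0 2 2 0 0], max=2
Drop 2: J rot2 at col 1 lands with bottom-row=2; cleared 0 line(s) (total 0); column heights now [0 4 4 4 0 0], max=4
Drop 3: I rot2 at col 2 lands with bottom-row=4; cleared 0 line(s) (total 0); column heights now [0 4 5 5 5 5], max=5
Drop 4: J rot1 at col 2 lands with bottom-row=5; cleared 0 line(s) (total 0); column heights now [0 4 8 8 5 5], max=8

Answer: 0 4 8 8 5 5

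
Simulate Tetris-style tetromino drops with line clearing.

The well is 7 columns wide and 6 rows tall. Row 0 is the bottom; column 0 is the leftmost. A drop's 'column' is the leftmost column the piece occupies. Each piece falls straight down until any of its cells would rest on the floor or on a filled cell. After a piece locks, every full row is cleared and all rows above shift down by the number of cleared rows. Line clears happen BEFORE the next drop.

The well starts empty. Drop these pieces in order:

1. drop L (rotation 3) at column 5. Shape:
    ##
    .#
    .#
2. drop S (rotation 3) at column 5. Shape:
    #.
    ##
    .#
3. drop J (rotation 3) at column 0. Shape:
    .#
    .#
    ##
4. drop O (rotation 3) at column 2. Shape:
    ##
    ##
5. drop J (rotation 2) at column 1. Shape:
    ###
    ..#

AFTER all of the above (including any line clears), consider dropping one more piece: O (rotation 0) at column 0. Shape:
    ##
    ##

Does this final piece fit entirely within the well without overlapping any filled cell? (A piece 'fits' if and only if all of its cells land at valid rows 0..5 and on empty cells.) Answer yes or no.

Drop 1: L rot3 at col 5 lands with bottom-row=0; cleared 0 line(s) (total 0); column heights now [0 0 0 0 0 3 3], max=3
Drop 2: S rot3 at col 5 lands with bottom-row=3; cleared 0 line(s) (total 0); column heights now [0 0 0 0 0 6 5], max=6
Drop 3: J rot3 at col 0 lands with bottom-row=0; cleared 0 line(s) (total 0); column heights now [1 3 0 0 0 6 5], max=6
Drop 4: O rot3 at col 2 lands with bottom-row=0; cleared 0 line(s) (total 0); column heights now [1 3 2 2 0 6 5], max=6
Drop 5: J rot2 at col 1 lands with bottom-row=2; cleared 0 line(s) (total 0); column heights now [1 4 4 4 0 6 5], max=6
Test piece O rot0 at col 0 (width 2): heights before test = [1 4 4 4 0 6 5]; fits = True

Answer: yes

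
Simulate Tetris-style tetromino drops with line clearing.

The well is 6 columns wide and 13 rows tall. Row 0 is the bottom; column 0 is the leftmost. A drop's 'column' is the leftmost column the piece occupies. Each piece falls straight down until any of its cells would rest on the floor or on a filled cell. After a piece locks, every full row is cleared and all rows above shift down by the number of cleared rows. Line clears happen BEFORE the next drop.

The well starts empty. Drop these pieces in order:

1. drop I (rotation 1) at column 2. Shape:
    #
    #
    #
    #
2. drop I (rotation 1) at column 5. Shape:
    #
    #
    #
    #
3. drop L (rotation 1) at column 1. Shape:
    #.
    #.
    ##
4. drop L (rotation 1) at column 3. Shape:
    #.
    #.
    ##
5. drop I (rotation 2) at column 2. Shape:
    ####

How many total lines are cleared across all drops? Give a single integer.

Answer: 0

Derivation:
Drop 1: I rot1 at col 2 lands with bottom-row=0; cleared 0 line(s) (total 0); column heights now [0 0 4 0 0 0], max=4
Drop 2: I rot1 at col 5 lands with bottom-row=0; cleared 0 line(s) (total 0); column heights now [0 0 4 0 0 4], max=4
Drop 3: L rot1 at col 1 lands with bottom-row=4; cleared 0 line(s) (total 0); column heights now [0 7 5 0 0 4], max=7
Drop 4: L rot1 at col 3 lands with bottom-row=0; cleared 0 line(s) (total 0); column heights now [0 7 5 3 1 4], max=7
Drop 5: I rot2 at col 2 lands with bottom-row=5; cleared 0 line(s) (total 0); column heights now [0 7 6 6 6 6], max=7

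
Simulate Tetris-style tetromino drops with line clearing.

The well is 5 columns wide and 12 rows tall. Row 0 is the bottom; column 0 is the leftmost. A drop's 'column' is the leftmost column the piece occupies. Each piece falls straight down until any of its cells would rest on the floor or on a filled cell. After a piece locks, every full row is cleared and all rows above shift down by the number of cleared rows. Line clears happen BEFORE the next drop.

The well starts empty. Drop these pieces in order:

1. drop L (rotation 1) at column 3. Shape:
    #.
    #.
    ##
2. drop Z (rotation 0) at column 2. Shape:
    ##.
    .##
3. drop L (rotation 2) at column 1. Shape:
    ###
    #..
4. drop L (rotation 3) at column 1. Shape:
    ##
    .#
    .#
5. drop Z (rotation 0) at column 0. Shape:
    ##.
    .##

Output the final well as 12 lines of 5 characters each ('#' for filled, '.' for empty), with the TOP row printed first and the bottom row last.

Answer: .....
##...
.##..
.##..
..#..
..#..
.###.
.###.
...##
...#.
...#.
...##

Derivation:
Drop 1: L rot1 at col 3 lands with bottom-row=0; cleared 0 line(s) (total 0); column heights now [0 0 0 3 1], max=3
Drop 2: Z rot0 at col 2 lands with bottom-row=3; cleared 0 line(s) (total 0); column heights now [0 0 5 5 4], max=5
Drop 3: L rot2 at col 1 lands with bottom-row=4; cleared 0 line(s) (total 0); column heights now [0 6 6 6 4], max=6
Drop 4: L rot3 at col 1 lands with bottom-row=6; cleared 0 line(s) (total 0); column heights now [0 9 9 6 4], max=9
Drop 5: Z rot0 at col 0 lands with bottom-row=9; cleared 0 line(s) (total 0); column heights now [11 11 10 6 4], max=11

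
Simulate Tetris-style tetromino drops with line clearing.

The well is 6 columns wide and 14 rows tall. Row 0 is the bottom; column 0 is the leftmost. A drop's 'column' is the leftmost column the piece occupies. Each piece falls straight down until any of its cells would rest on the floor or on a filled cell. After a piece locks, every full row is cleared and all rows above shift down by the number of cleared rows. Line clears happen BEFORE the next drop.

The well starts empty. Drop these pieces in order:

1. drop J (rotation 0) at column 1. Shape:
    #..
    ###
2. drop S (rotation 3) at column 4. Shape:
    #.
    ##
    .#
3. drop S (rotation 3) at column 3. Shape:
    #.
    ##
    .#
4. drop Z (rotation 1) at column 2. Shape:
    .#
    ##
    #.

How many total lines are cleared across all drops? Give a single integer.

Answer: 0

Derivation:
Drop 1: J rot0 at col 1 lands with bottom-row=0; cleared 0 line(s) (total 0); column heights now [0 2 1 1 0 0], max=2
Drop 2: S rot3 at col 4 lands with bottom-row=0; cleared 0 line(s) (total 0); column heights now [0 2 1 1 3 2], max=3
Drop 3: S rot3 at col 3 lands with bottom-row=3; cleared 0 line(s) (total 0); column heights now [0 2 1 6 5 2], max=6
Drop 4: Z rot1 at col 2 lands with bottom-row=5; cleared 0 line(s) (total 0); column heights now [0 2 7 8 5 2], max=8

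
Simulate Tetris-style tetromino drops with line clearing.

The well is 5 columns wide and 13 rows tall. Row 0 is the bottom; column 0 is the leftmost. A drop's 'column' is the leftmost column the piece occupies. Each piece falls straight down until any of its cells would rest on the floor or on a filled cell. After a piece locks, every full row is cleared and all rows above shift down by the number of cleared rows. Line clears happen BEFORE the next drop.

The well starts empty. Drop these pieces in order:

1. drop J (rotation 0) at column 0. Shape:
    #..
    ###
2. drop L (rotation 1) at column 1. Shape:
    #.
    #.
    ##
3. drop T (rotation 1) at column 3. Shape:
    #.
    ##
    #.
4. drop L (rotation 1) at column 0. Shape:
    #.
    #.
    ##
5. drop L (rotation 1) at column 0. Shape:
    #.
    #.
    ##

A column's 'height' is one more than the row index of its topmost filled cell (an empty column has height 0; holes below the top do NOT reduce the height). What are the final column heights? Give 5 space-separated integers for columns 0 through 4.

Answer: 9 7 1 2 0

Derivation:
Drop 1: J rot0 at col 0 lands with bottom-row=0; cleared 0 line(s) (total 0); column heights now [2 1 1 0 0], max=2
Drop 2: L rot1 at col 1 lands with bottom-row=1; cleared 0 line(s) (total 0); column heights now [2 4 2 0 0], max=4
Drop 3: T rot1 at col 3 lands with bottom-row=0; cleared 1 line(s) (total 1); column heights now [1 3 1 2 0], max=3
Drop 4: L rot1 at col 0 lands with bottom-row=3; cleared 0 line(s) (total 1); column heights now [6 4 1 2 0], max=6
Drop 5: L rot1 at col 0 lands with bottom-row=6; cleared 0 line(s) (total 1); column heights now [9 7 1 2 0], max=9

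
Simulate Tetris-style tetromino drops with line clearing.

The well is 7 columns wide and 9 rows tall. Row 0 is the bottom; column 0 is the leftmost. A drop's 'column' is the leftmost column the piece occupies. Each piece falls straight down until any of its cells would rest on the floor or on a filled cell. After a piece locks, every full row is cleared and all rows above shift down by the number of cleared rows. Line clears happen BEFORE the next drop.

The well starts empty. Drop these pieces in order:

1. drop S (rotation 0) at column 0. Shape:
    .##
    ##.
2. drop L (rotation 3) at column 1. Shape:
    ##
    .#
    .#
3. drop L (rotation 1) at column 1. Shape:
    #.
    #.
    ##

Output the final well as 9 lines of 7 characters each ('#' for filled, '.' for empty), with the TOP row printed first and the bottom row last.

Drop 1: S rot0 at col 0 lands with bottom-row=0; cleared 0 line(s) (total 0); column heights now [1 2 2 0 0 0 0], max=2
Drop 2: L rot3 at col 1 lands with bottom-row=2; cleared 0 line(s) (total 0); column heights now [1 5 5 0 0 0 0], max=5
Drop 3: L rot1 at col 1 lands with bottom-row=5; cleared 0 line(s) (total 0); column heights now [1 8 6 0 0 0 0], max=8

Answer: .......
.#.....
.#.....
.##....
.##....
..#....
..#....
.##....
##.....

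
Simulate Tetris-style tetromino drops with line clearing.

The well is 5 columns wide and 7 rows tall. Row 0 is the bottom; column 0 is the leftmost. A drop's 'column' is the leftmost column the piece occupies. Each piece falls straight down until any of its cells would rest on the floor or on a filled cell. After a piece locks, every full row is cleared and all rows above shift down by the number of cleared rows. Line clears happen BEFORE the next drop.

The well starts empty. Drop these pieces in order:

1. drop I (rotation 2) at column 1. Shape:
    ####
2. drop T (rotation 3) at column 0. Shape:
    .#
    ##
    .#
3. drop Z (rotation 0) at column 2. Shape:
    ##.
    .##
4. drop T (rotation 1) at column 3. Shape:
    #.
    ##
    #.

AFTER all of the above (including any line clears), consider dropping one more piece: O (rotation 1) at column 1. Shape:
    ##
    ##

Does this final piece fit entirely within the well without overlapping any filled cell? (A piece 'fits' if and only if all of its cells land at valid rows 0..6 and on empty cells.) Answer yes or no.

Drop 1: I rot2 at col 1 lands with bottom-row=0; cleared 0 line(s) (total 0); column heights now [0 1 1 1 1], max=1
Drop 2: T rot3 at col 0 lands with bottom-row=1; cleared 0 line(s) (total 0); column heights now [3 4 1 1 1], max=4
Drop 3: Z rot0 at col 2 lands with bottom-row=1; cleared 0 line(s) (total 0); column heights now [3 4 3 3 2], max=4
Drop 4: T rot1 at col 3 lands with bottom-row=3; cleared 0 line(s) (total 0); column heights now [3 4 3 6 5], max=6
Test piece O rot1 at col 1 (width 2): heights before test = [3 4 3 6 5]; fits = True

Answer: yes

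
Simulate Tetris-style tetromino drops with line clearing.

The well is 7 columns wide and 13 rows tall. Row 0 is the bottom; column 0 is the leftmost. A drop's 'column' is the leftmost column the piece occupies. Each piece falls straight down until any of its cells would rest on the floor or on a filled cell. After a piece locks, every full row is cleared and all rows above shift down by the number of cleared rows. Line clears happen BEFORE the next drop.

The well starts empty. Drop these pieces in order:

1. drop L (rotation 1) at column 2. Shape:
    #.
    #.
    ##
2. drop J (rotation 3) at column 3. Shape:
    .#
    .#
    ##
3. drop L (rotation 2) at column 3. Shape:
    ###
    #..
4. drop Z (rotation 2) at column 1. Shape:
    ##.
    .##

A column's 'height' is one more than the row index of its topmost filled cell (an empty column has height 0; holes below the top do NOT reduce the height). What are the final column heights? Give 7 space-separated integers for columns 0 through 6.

Answer: 0 7 7 6 5 5 0

Derivation:
Drop 1: L rot1 at col 2 lands with bottom-row=0; cleared 0 line(s) (total 0); column heights now [0 0 3 1 0 0 0], max=3
Drop 2: J rot3 at col 3 lands with bottom-row=1; cleared 0 line(s) (total 0); column heights now [0 0 3 2 4 0 0], max=4
Drop 3: L rot2 at col 3 lands with bottom-row=3; cleared 0 line(s) (total 0); column heights now [0 0 3 5 5 5 0], max=5
Drop 4: Z rot2 at col 1 lands with bottom-row=5; cleared 0 line(s) (total 0); column heights now [0 7 7 6 5 5 0], max=7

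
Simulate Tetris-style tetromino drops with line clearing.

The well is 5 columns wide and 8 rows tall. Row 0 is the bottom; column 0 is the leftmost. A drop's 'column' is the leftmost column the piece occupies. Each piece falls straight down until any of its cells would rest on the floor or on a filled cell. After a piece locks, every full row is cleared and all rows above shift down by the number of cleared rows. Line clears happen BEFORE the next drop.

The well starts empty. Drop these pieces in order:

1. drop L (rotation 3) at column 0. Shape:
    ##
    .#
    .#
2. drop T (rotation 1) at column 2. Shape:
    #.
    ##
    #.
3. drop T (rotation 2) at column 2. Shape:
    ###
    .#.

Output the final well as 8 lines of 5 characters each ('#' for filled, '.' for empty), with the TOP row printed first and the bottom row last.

Drop 1: L rot3 at col 0 lands with bottom-row=0; cleared 0 line(s) (total 0); column heights now [3 3 0 0 0], max=3
Drop 2: T rot1 at col 2 lands with bottom-row=0; cleared 0 line(s) (total 0); column heights now [3 3 3 2 0], max=3
Drop 3: T rot2 at col 2 lands with bottom-row=2; cleared 0 line(s) (total 0); column heights now [3 3 4 4 4], max=4

Answer: .....
.....
.....
.....
..###
####.
.###.
.##..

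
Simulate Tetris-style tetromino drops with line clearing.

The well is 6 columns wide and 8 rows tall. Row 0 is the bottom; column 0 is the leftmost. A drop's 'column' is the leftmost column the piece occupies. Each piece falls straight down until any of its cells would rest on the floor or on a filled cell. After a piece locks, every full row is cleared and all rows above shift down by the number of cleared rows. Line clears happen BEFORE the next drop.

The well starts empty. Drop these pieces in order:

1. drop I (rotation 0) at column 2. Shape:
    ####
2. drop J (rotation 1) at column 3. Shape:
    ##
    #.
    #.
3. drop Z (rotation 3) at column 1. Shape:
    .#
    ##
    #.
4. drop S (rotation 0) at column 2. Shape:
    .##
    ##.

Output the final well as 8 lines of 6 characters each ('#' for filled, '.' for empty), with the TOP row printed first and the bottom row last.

Drop 1: I rot0 at col 2 lands with bottom-row=0; cleared 0 line(s) (total 0); column heights now [0 0 1 1 1 1], max=1
Drop 2: J rot1 at col 3 lands with bottom-row=1; cleared 0 line(s) (total 0); column heights now [0 0 1 4 4 1], max=4
Drop 3: Z rot3 at col 1 lands with bottom-row=0; cleared 0 line(s) (total 0); column heights now [0 2 3 4 4 1], max=4
Drop 4: S rot0 at col 2 lands with bottom-row=4; cleared 0 line(s) (total 0); column heights now [0 2 5 6 6 1], max=6

Answer: ......
......
...##.
..##..
...##.
..##..
.###..
.#####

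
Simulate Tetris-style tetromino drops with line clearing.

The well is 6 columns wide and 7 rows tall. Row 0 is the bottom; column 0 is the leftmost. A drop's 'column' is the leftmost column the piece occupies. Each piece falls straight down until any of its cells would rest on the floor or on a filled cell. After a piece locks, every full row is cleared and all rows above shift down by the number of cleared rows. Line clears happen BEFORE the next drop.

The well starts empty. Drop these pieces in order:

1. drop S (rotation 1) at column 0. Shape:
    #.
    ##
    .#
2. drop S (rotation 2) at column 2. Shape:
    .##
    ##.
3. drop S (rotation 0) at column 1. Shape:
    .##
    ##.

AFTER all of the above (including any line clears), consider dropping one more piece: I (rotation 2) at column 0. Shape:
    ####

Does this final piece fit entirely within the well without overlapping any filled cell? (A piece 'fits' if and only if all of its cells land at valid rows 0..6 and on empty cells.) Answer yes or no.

Drop 1: S rot1 at col 0 lands with bottom-row=0; cleared 0 line(s) (total 0); column heights now [3 2 0 0 0 0], max=3
Drop 2: S rot2 at col 2 lands with bottom-row=0; cleared 0 line(s) (total 0); column heights now [3 2 1 2 2 0], max=3
Drop 3: S rot0 at col 1 lands with bottom-row=2; cleared 0 line(s) (total 0); column heights now [3 3 4 4 2 0], max=4
Test piece I rot2 at col 0 (width 4): heights before test = [3 3 4 4 2 0]; fits = True

Answer: yes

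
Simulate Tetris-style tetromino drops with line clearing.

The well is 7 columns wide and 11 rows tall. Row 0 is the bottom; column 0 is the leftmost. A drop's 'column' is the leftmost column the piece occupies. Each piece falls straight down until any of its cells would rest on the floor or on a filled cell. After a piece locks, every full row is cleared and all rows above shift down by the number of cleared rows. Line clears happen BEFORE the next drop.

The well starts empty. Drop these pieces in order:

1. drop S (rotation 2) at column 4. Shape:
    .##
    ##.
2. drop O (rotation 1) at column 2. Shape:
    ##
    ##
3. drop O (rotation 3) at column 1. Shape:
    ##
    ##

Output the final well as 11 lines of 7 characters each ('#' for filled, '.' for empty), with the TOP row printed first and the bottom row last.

Drop 1: S rot2 at col 4 lands with bottom-row=0; cleared 0 line(s) (total 0); column heights now [0 0 0 0 1 2 2], max=2
Drop 2: O rot1 at col 2 lands with bottom-row=0; cleared 0 line(s) (total 0); column heights now [0 0 2 2 1 2 2], max=2
Drop 3: O rot3 at col 1 lands with bottom-row=2; cleared 0 line(s) (total 0); column heights now [0 4 4 2 1 2 2], max=4

Answer: .......
.......
.......
.......
.......
.......
.......
.##....
.##....
..##.##
..####.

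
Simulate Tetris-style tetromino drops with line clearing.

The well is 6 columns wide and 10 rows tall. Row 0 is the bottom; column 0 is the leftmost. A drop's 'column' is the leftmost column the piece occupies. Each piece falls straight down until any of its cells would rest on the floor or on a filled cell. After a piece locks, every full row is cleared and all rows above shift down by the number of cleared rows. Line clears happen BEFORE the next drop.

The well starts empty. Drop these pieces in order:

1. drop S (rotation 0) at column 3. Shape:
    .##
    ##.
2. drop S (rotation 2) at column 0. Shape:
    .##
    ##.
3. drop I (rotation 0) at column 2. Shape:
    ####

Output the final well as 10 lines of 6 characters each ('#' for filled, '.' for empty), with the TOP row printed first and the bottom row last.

Drop 1: S rot0 at col 3 lands with bottom-row=0; cleared 0 line(s) (total 0); column heights now [0 0 0 1 2 2], max=2
Drop 2: S rot2 at col 0 lands with bottom-row=0; cleared 0 line(s) (total 0); column heights now [1 2 2 1 2 2], max=2
Drop 3: I rot0 at col 2 lands with bottom-row=2; cleared 0 line(s) (total 0); column heights now [1 2 3 3 3 3], max=3

Answer: ......
......
......
......
......
......
......
..####
.##.##
##.##.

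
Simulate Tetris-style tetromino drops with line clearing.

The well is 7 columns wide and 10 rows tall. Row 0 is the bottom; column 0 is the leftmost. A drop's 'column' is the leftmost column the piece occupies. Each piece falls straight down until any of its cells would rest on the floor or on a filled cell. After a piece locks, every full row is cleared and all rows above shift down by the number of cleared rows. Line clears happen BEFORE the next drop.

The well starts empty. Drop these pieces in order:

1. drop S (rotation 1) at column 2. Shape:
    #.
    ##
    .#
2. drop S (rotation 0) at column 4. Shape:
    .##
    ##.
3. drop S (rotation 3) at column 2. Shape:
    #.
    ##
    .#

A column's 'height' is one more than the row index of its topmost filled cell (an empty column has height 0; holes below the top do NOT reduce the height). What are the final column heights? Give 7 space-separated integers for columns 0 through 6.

Drop 1: S rot1 at col 2 lands with bottom-row=0; cleared 0 line(s) (total 0); column heights now [0 0 3 2 0 0 0], max=3
Drop 2: S rot0 at col 4 lands with bottom-row=0; cleared 0 line(s) (total 0); column heights now [0 0 3 2 1 2 2], max=3
Drop 3: S rot3 at col 2 lands with bottom-row=2; cleared 0 line(s) (total 0); column heights now [0 0 5 4 1 2 2], max=5

Answer: 0 0 5 4 1 2 2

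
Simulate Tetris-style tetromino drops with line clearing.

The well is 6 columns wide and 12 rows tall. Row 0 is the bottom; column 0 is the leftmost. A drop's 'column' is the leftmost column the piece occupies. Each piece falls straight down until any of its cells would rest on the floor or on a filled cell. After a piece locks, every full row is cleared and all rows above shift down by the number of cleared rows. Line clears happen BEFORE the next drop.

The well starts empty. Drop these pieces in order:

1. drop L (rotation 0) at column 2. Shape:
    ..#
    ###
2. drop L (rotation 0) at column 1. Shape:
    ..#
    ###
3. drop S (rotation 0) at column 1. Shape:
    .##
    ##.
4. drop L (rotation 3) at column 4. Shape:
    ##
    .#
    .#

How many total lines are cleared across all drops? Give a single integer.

Drop 1: L rot0 at col 2 lands with bottom-row=0; cleared 0 line(s) (total 0); column heights now [0 0 1 1 2 0], max=2
Drop 2: L rot0 at col 1 lands with bottom-row=1; cleared 0 line(s) (total 0); column heights now [0 2 2 3 2 0], max=3
Drop 3: S rot0 at col 1 lands with bottom-row=2; cleared 0 line(s) (total 0); column heights now [0 3 4 4 2 0], max=4
Drop 4: L rot3 at col 4 lands with bottom-row=0; cleared 0 line(s) (total 0); column heights now [0 3 4 4 3 3], max=4

Answer: 0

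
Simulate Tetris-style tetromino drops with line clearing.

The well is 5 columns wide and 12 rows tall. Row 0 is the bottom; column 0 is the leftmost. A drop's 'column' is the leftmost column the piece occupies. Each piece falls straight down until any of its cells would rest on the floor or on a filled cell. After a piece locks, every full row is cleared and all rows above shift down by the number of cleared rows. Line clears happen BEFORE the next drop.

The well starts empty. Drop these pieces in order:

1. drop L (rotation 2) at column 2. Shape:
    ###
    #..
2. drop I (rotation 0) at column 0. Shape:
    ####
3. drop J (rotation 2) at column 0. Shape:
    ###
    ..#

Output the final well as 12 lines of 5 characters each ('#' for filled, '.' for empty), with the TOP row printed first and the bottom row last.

Answer: .....
.....
.....
.....
.....
.....
.....
###..
..#..
####.
..###
..#..

Derivation:
Drop 1: L rot2 at col 2 lands with bottom-row=0; cleared 0 line(s) (total 0); column heights now [0 0 2 2 2], max=2
Drop 2: I rot0 at col 0 lands with bottom-row=2; cleared 0 line(s) (total 0); column heights now [3 3 3 3 2], max=3
Drop 3: J rot2 at col 0 lands with bottom-row=3; cleared 0 line(s) (total 0); column heights now [5 5 5 3 2], max=5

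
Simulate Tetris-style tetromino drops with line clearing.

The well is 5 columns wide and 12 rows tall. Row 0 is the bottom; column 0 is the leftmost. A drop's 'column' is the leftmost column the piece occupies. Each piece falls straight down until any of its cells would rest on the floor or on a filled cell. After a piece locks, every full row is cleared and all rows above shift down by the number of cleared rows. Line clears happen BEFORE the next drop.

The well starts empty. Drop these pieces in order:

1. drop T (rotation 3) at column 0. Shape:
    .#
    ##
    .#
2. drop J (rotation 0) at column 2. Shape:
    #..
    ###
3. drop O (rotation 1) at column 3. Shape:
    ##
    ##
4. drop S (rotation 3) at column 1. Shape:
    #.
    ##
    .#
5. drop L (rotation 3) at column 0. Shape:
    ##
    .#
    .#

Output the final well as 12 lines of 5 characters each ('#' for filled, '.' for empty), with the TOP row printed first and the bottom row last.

Drop 1: T rot3 at col 0 lands with bottom-row=0; cleared 0 line(s) (total 0); column heights now [2 3 0 0 0], max=3
Drop 2: J rot0 at col 2 lands with bottom-row=0; cleared 0 line(s) (total 0); column heights now [2 3 2 1 1], max=3
Drop 3: O rot1 at col 3 lands with bottom-row=1; cleared 1 line(s) (total 1); column heights now [0 2 1 2 2], max=2
Drop 4: S rot3 at col 1 lands with bottom-row=1; cleared 0 line(s) (total 1); column heights now [0 4 3 2 2], max=4
Drop 5: L rot3 at col 0 lands with bottom-row=4; cleared 0 line(s) (total 1); column heights now [7 7 3 2 2], max=7

Answer: .....
.....
.....
.....
.....
##...
.#...
.#...
.#...
.##..
.####
.####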